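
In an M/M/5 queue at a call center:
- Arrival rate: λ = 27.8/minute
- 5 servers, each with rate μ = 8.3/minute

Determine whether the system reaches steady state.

Stability requires ρ = λ/(cμ) < 1
ρ = 27.8/(5 × 8.3) = 27.8/41.50 = 0.6699
Since 0.6699 < 1, the system is STABLE.
The servers are busy 66.99% of the time.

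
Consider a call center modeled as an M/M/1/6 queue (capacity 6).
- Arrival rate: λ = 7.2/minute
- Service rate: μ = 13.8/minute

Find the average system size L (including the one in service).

ρ = λ/μ = 7.2/13.8 = 0.521739
P₀ = (1-ρ)/(1-ρ^(K+1)) = (1-0.521739)/(1-0.521739^7) = 0.47826/0.98948 = 0.4833
P_K = P₀×ρ^K = 0.483348 × 0.521739^6 = 0.483348 × 0.0201706 = 0.009749
L = ρ[1 - (K+1)ρ^K + Kρ^(K+1)] / [(1-ρ)(1-ρ^(K+1))]
L = 0.521739 × (1 - 7×0.020171 + 6×0.010524) / ((1 - 0.521739) × (1 - 0.010524)) = 1.0165 calls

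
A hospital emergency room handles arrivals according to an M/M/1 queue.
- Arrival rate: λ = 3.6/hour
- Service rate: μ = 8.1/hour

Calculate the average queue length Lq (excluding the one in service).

ρ = λ/μ = 3.6/8.1 = 0.4444
For M/M/1: Lq = λ²/(μ(μ-λ))
Lq = 12.96/(8.1 × 4.50)
Lq = 0.3556 patients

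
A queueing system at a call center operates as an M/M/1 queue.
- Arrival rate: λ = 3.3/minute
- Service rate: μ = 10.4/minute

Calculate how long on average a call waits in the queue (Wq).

First, compute utilization: ρ = λ/μ = 3.3/10.4 = 0.3173
For M/M/1: Wq = λ/(μ(μ-λ))
Wq = 3.3/(10.4 × (10.4-3.3))
Wq = 3.3/(10.4 × 7.10)
Wq = 0.04469 minutes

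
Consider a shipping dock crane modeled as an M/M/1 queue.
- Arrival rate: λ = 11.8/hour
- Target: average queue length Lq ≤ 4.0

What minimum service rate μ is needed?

For M/M/1: Lq = λ²/(μ(μ-λ))
Need Lq ≤ 4.0, i.e. μ(μ-λ) ≥ λ²/4.0
μ² - 11.8μ - 139.24/4.0 ≥ 0  →  μ² - 11.8μ - 34.8100 ≥ 0
Quadratic formula (positive root): μ = [λ + √(λ² + 4×34.8100)]/2
Discriminant: 139.24 + 4×34.8100 = 278.4800, √278.4800 = 16.6877
μ ≥ (11.8 + 16.6877)/2 = 14.2439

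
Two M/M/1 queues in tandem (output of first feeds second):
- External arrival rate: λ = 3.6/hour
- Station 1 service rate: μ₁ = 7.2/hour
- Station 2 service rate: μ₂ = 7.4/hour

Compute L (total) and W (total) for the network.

By Jackson's theorem, each station behaves as independent M/M/1.
Station 1: ρ₁ = 3.6/7.2 = 0.5000, L₁ = ρ₁/(1-ρ₁) = λ/(μ₁-λ) = 3.6/3.60 = 1.0000
Station 2: ρ₂ = 3.6/7.4 = 0.4865, L₂ = ρ₂/(1-ρ₂) = λ/(μ₂-λ) = 3.6/3.80 = 0.9474
Total: L = L₁ + L₂ = 1.0000 + 0.9474 = 1.9474
W = L/λ = 1.9474/3.6 = 0.5409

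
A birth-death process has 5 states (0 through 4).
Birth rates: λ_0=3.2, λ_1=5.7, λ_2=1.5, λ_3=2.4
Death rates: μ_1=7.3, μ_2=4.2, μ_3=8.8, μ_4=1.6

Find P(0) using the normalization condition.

Ratios P(n)/P(0) = (λ₀···λₙ₋₁)/(μ₁···μₙ):
P(1)/P(0) = (3.2)/(7.3) = 0.4384
P(2)/P(0) = (3.2×5.7)/(7.3×4.2) = 0.5949
P(3)/P(0) = (3.2×5.7×1.5)/(7.3×4.2×8.8) = 0.1014
P(4)/P(0) = (3.2×5.7×1.5×2.4)/(7.3×4.2×8.8×1.6) = 0.1521

Normalization: ∑ P(n) = 1
P(0) × (1.0000 + 0.4384 + 0.5949 + 0.1014 + 0.1521) = 1
P(0) × 2.2868 = 1
P(0) = 1/2.2868 = 0.4373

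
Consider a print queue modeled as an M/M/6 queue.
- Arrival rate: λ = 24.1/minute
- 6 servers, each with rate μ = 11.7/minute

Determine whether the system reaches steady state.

Stability requires ρ = λ/(cμ) < 1
ρ = 24.1/(6 × 11.7) = 24.1/70.20 = 0.3433
Since 0.3433 < 1, the system is STABLE.
The servers are busy 34.33% of the time.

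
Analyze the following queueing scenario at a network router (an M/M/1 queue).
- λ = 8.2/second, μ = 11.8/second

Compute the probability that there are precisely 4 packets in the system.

ρ = λ/μ = 8.2/11.8 = 0.69492
P(n) = (1-ρ)ρⁿ
P(4) = (1-0.69492) × 0.69492^4
P(4) = 0.3051 × 0.2332
P(4) = 0.07115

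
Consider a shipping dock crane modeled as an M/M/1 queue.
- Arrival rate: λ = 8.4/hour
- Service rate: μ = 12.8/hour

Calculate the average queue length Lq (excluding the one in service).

ρ = λ/μ = 8.4/12.8 = 0.6562
For M/M/1: Lq = λ²/(μ(μ-λ))
Lq = 70.56/(12.8 × 4.40)
Lq = 1.2528 containers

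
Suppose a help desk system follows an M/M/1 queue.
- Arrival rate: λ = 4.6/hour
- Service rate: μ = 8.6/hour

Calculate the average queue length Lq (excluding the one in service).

ρ = λ/μ = 4.6/8.6 = 0.5349
For M/M/1: Lq = λ²/(μ(μ-λ))
Lq = 21.16/(8.6 × 4.00)
Lq = 0.6151 tickets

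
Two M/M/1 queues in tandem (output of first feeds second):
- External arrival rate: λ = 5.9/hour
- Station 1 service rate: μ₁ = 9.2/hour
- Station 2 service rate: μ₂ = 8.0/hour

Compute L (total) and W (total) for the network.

By Jackson's theorem, each station behaves as independent M/M/1.
Station 1: ρ₁ = 5.9/9.2 = 0.6413, L₁ = ρ₁/(1-ρ₁) = λ/(μ₁-λ) = 5.9/3.30 = 1.7879
Station 2: ρ₂ = 5.9/8.0 = 0.7375, L₂ = ρ₂/(1-ρ₂) = λ/(μ₂-λ) = 5.9/2.10 = 2.8095
Total: L = L₁ + L₂ = 1.7879 + 2.8095 = 4.5974
W = L/λ = 4.5974/5.9 = 0.7792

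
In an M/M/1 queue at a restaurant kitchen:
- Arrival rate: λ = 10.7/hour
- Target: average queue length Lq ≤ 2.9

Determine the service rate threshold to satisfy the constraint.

For M/M/1: Lq = λ²/(μ(μ-λ))
Need Lq ≤ 2.9, i.e. μ(μ-λ) ≥ λ²/2.9
μ² - 10.7μ - 114.49/2.9 ≥ 0  →  μ² - 10.7μ - 39.4793 ≥ 0
Quadratic formula (positive root): μ = [λ + √(λ² + 4×39.4793)]/2
Discriminant: 114.49 + 4×39.4793 = 272.4072, √272.4072 = 16.5048
μ ≥ (10.7 + 16.5048)/2 = 13.6024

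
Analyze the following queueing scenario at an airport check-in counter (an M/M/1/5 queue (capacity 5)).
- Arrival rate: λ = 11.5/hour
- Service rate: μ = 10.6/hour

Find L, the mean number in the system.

ρ = λ/μ = 11.5/10.6 = 1.0849
P₀ = (1-ρ)/(1-ρ^(K+1)) = (1-1.0849)/(1-1.0849^6) = -0.08490/-0.6306 = 0.1346
P_K = P₀×ρ^K = 0.13464 × 1.0849^5 = 0.13464 × 1.5030 = 0.2024
L = ρ[1 - (K+1)ρ^K + Kρ^(K+1)] / [(1-ρ)(1-ρ^(K+1))]
L = 1.0849 × (1 - 6×1.502964 + 5×1.630566) / ((1 - 1.0849) × (1 - 1.630566)) = 2.7367 passengers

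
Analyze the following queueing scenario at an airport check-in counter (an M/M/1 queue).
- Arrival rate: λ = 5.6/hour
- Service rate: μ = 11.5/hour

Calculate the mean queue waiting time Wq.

First, compute utilization: ρ = λ/μ = 5.6/11.5 = 0.4870
For M/M/1: Wq = λ/(μ(μ-λ))
Wq = 5.6/(11.5 × (11.5-5.6))
Wq = 5.6/(11.5 × 5.90)
Wq = 0.08254 hours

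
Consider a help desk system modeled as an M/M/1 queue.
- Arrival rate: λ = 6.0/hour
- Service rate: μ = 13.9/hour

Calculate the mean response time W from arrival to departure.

First, compute utilization: ρ = λ/μ = 6.0/13.9 = 0.4317
For M/M/1: W = 1/(μ-λ)
W = 1/(13.9-6.0) = 1/7.90
W = 0.1266 hours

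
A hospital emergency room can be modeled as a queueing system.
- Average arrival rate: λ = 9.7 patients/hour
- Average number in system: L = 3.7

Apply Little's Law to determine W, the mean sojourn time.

Little's Law: L = λW, so W = L/λ
W = 3.7/9.7 = 0.3814 hours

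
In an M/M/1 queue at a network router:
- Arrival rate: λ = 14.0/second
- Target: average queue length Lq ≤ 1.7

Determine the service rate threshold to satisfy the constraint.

For M/M/1: Lq = λ²/(μ(μ-λ))
Need Lq ≤ 1.7, i.e. μ(μ-λ) ≥ λ²/1.7
μ² - 14.0μ - 196.00/1.7 ≥ 0  →  μ² - 14.0μ - 115.29412 ≥ 0
Quadratic formula (positive root): μ = [λ + √(λ² + 4×115.29412)]/2
Discriminant: 196.00 + 4×115.29412 = 657.1765, √657.1765 = 25.63545
μ ≥ (14.0 + 25.63545)/2 = 19.8177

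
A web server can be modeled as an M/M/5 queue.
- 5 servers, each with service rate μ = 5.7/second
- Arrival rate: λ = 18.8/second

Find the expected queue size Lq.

Traffic intensity: ρ = λ/(cμ) = 18.8/(5×5.7) = 0.6596
Since ρ = 0.6596 < 1, system is stable.
Offered load a = λ/μ = cρ = 18.8/5.7 = 3.2982
P₀ = [ Σₙ₌₀^4 aⁿ/n! + a^5/(5!(1-ρ)) ]⁻¹
Σ = a^0/0! + a^1/1! + a^2/2! + a^3/3! + a^4/4! = 1.0000 + 3.2982 + 5.4392 + 5.9800 + 4.9308 = 20.6482
a^5/(5!(1-ρ)) = 390.3148/(120 × 0.34035) = 9.5567
P₀ = 1/(20.6482 + 9.5567) = 0.03311
Lq = P₀·a^5·ρ / (5!(1-ρ)²) = 0.033107 × 390.3148 × 0.65965 / (120 × 0.11584) = 0.6132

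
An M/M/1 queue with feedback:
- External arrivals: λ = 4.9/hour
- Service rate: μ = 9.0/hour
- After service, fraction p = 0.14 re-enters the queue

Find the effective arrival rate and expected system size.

Effective arrival rate: λ_eff = λ/(1-p) = 4.9/(1-0.14) = 4.9/0.86 = 5.697674
ρ = λ_eff/μ = 5.697674/9.0 = 0.633075
L = ρ/(1-ρ) = 0.633075/(1-0.633075) = 1.7254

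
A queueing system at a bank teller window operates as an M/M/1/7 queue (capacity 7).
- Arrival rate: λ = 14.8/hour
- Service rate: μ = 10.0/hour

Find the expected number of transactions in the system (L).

ρ = λ/μ = 14.8/10.0 = 1.4800
P₀ = (1-ρ)/(1-ρ^(K+1)) = (1-1.4800)/(1-1.4800^8) = -0.4800/-22.0194 = 0.02180
P_K = P₀×ρ^K = 0.02180 × 1.4800^7 = 0.02180 × 15.5536 = 0.3391
L = ρ[1 - (K+1)ρ^K + Kρ^(K+1)] / [(1-ρ)(1-ρ^(K+1))]
L = 1.4800 × (1 - 8×15.5536 + 7×23.0194) / ((1 - 1.4800) × (1 - 23.0194)) = 5.2800 transactions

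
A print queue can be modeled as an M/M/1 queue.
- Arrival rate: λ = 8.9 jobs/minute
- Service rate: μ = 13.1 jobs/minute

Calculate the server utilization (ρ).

Server utilization: ρ = λ/μ
ρ = 8.9/13.1 = 0.6794
The server is busy 67.94% of the time.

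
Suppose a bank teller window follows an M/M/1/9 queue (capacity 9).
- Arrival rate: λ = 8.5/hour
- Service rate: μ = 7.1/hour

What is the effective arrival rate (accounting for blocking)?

ρ = λ/μ = 8.5/7.1 = 1.19718
P₀ = (1-ρ)/(1-ρ^(K+1)) = (1-1.19718)/(1-1.19718^10) = -0.19718/-5.0478 = 0.03906
P_K = P₀×ρ^K = 0.03906 × 1.19718^9 = 0.03906 × 5.0517 = 0.1973
λ_eff = λ(1-P_K) = 8.5 × (1 - 0.19733) = 8.5 × 0.80267 = 6.8227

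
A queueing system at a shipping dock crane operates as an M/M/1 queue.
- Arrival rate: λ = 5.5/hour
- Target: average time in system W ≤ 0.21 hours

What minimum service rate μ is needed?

For M/M/1: W = 1/(μ-λ)
Need W ≤ 0.21, so 1/(μ-λ) ≤ 0.21
μ - λ ≥ 1/0.21 = 4.7619
μ ≥ 5.5 + 4.7619 = 10.2619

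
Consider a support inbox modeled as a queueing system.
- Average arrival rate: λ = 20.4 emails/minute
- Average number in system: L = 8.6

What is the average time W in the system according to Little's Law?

Little's Law: L = λW, so W = L/λ
W = 8.6/20.4 = 0.4216 minutes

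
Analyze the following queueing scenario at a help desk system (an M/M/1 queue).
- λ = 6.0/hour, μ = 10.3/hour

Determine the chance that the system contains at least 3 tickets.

ρ = λ/μ = 6.0/10.3 = 0.58252
P(N ≥ n) = ρⁿ
P(N ≥ 3) = 0.58252^3
P(N ≥ 3) = 0.1977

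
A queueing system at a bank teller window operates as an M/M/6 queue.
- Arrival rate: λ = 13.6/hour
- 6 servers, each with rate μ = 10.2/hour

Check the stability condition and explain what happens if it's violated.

Stability requires ρ = λ/(cμ) < 1
ρ = 13.6/(6 × 10.2) = 13.6/61.20 = 0.2222
Since 0.2222 < 1, the system is STABLE.
The servers are busy 22.22% of the time.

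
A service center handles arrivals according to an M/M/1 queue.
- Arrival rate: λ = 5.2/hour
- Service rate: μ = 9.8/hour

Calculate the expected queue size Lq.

ρ = λ/μ = 5.2/9.8 = 0.5306
For M/M/1: Lq = λ²/(μ(μ-λ))
Lq = 27.04/(9.8 × 4.60)
Lq = 0.5998 customers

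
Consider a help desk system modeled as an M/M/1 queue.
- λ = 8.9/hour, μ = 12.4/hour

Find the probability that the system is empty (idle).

ρ = λ/μ = 8.9/12.4 = 0.7177
P(0) = 1 - ρ = 1 - 0.7177 = 0.2823
The server is idle 28.23% of the time.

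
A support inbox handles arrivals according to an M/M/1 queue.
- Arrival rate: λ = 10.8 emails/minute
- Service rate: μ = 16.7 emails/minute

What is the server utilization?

Server utilization: ρ = λ/μ
ρ = 10.8/16.7 = 0.6467
The server is busy 64.67% of the time.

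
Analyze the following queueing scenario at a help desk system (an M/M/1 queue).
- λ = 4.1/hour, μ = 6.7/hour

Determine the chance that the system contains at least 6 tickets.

ρ = λ/μ = 4.1/6.7 = 0.61194
P(N ≥ n) = ρⁿ
P(N ≥ 6) = 0.61194^6
P(N ≥ 6) = 0.05251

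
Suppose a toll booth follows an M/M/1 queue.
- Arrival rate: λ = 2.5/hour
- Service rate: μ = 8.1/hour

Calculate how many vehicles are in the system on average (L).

ρ = λ/μ = 2.5/8.1 = 0.3086
For M/M/1: L = λ/(μ-λ)
L = 2.5/(8.1-2.5) = 2.5/5.60
L = 0.4464 vehicles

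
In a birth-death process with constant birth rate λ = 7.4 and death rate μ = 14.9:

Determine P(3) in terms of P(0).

For constant rates: P(n)/P(0) = (λ/μ)^n
P(3)/P(0) = (7.4/14.9)^3 = 0.4966^3 = 0.1225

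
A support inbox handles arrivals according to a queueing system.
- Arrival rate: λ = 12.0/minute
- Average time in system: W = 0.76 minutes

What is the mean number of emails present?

Little's Law: L = λW
L = 12.0 × 0.76 = 9.1200 emails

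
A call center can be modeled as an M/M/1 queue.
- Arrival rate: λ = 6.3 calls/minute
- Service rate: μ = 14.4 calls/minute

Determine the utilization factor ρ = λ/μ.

Server utilization: ρ = λ/μ
ρ = 6.3/14.4 = 0.4375
The server is busy 43.75% of the time.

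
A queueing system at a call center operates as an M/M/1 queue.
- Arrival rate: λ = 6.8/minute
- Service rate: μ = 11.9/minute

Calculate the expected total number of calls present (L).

ρ = λ/μ = 6.8/11.9 = 0.5714
For M/M/1: L = λ/(μ-λ)
L = 6.8/(11.9-6.8) = 6.8/5.10
L = 1.3333 calls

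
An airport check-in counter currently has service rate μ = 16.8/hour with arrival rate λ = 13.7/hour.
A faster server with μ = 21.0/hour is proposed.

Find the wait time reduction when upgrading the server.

System 1: ρ₁ = 13.7/16.8 = 0.8155, W₁ = 1/(16.8-13.7) = 0.3226
System 2: ρ₂ = 13.7/21.0 = 0.6524, W₂ = 1/(21.0-13.7) = 0.1370
Improvement: (W₁-W₂)/W₁ = (0.3226-0.1370)/0.3226 = 57.53%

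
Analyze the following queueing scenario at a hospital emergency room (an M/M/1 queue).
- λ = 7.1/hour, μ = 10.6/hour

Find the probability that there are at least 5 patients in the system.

ρ = λ/μ = 7.1/10.6 = 0.6698
P(N ≥ n) = ρⁿ
P(N ≥ 5) = 0.6698^5
P(N ≥ 5) = 0.1348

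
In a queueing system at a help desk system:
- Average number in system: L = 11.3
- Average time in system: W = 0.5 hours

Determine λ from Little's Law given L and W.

Little's Law: L = λW, so λ = L/W
λ = 11.3/0.5 = 22.6000 tickets/hour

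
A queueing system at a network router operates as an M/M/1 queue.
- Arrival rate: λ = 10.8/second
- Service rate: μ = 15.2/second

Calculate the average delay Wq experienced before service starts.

First, compute utilization: ρ = λ/μ = 10.8/15.2 = 0.7105
For M/M/1: Wq = λ/(μ(μ-λ))
Wq = 10.8/(15.2 × (15.2-10.8))
Wq = 10.8/(15.2 × 4.40)
Wq = 0.1615 seconds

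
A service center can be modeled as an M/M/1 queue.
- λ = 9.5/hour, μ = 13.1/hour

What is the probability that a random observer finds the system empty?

ρ = λ/μ = 9.5/13.1 = 0.7252
P(0) = 1 - ρ = 1 - 0.7252 = 0.2748
The server is idle 27.48% of the time.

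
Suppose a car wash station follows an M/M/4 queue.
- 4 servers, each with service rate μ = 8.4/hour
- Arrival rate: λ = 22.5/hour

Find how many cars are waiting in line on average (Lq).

Traffic intensity: ρ = λ/(cμ) = 22.5/(4×8.4) = 0.6696
Since ρ = 0.6696 < 1, system is stable.
Offered load a = λ/μ = cρ = 22.5/8.4 = 2.6786
P₀ = [ Σₙ₌₀^3 aⁿ/n! + a^4/(4!(1-ρ)) ]⁻¹
Σ = a^0/0! + a^1/1! + a^2/2! + a^3/3! = 1.0000 + 2.6786 + 3.5874 + 3.2030 = 10.4690
a^4/(4!(1-ρ)) = 51.4770/(24 × 0.330357) = 6.4926
P₀ = 1/(10.4690 + 6.4926) = 0.05896
Lq = P₀·a^4·ρ / (4!(1-ρ)²) = 0.058957 × 51.4770 × 0.66964 / (24 × 0.10914) = 0.7759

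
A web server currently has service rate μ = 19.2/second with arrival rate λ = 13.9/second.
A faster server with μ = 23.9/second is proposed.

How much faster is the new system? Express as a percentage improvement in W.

System 1: ρ₁ = 13.9/19.2 = 0.7240, W₁ = 1/(19.2-13.9) = 0.18868
System 2: ρ₂ = 13.9/23.9 = 0.5816, W₂ = 1/(23.9-13.9) = 0.10000
Improvement: (W₁-W₂)/W₁ = (0.18868-0.10000)/0.18868 = 47.00%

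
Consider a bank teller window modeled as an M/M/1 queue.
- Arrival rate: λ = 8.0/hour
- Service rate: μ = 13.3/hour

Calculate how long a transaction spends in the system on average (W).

First, compute utilization: ρ = λ/μ = 8.0/13.3 = 0.6015
For M/M/1: W = 1/(μ-λ)
W = 1/(13.3-8.0) = 1/5.30
W = 0.1887 hours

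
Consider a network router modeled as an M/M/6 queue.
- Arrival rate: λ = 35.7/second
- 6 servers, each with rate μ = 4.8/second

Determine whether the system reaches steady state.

Stability requires ρ = λ/(cμ) < 1
ρ = 35.7/(6 × 4.8) = 35.7/28.80 = 1.2396
Since 1.2396 ≥ 1, the system is UNSTABLE.
Need c > λ/μ = 35.7/4.8 = 7.44.
Minimum servers needed: c = 8.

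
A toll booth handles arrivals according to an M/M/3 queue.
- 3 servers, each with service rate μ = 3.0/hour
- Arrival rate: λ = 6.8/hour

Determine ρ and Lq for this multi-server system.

Traffic intensity: ρ = λ/(cμ) = 6.8/(3×3.0) = 0.7556
Since ρ = 0.7556 < 1, system is stable.
Offered load a = λ/μ = cρ = 6.8/3.0 = 2.2667
P₀ = [ Σₙ₌₀^2 aⁿ/n! + a^3/(3!(1-ρ)) ]⁻¹
Σ = a^0/0! + a^1/1! + a^2/2! = 1.0000 + 2.2667 + 2.5689 = 5.8356
a^3/(3!(1-ρ)) = 11.6456/(6 × 0.244444) = 7.9402
P₀ = 1/(5.8356 + 7.9402) = 0.07259
Lq = P₀·a^3·ρ / (3!(1-ρ)²) = 0.072591 × 11.6456 × 0.75556 / (6 × 0.059753) = 1.7816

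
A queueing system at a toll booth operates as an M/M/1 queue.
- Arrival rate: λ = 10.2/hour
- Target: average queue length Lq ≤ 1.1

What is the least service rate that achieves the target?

For M/M/1: Lq = λ²/(μ(μ-λ))
Need Lq ≤ 1.1, i.e. μ(μ-λ) ≥ λ²/1.1
μ² - 10.2μ - 104.04/1.1 ≥ 0  →  μ² - 10.2μ - 94.58182 ≥ 0
Quadratic formula (positive root): μ = [λ + √(λ² + 4×94.58182)]/2
Discriminant: 104.04 + 4×94.58182 = 482.3673, √482.3673 = 21.96286
μ ≥ (10.2 + 21.96286)/2 = 16.0814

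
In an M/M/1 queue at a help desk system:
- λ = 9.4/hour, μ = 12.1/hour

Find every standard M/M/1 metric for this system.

Step 1: ρ = λ/μ = 9.4/12.1 = 0.7769
Step 2: L = λ/(μ-λ) = 9.4/2.70 = 3.4815
Step 3: Lq = λ²/(μ(μ-λ)) = 88.36/(12.1×2.70) = 2.7046
Step 4: W = 1/(μ-λ) = 1/2.70 = 0.37037
Step 5: Wq = λ/(μ(μ-λ)) = 9.4/(12.1×2.70) = 0.2877
Step 6: P(0) = 1-ρ = 0.2231
Verify: L = λW = 9.4×0.37037 = 3.4815 ✔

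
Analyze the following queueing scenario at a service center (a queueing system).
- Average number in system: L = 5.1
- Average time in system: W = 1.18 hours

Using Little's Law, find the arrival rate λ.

Little's Law: L = λW, so λ = L/W
λ = 5.1/1.18 = 4.3220 customers/hour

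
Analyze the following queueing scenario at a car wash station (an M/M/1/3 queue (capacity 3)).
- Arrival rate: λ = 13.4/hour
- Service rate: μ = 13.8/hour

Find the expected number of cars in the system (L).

ρ = λ/μ = 13.4/13.8 = 0.9710
P₀ = (1-ρ)/(1-ρ^(K+1)) = (1-0.9710)/(1-0.9710^4) = 0.029000/0.11105 = 0.2611
P_K = P₀×ρ^K = 0.26114 × 0.9710^3 = 0.26114 × 0.91550 = 0.2391
L = ρ[1 - (K+1)ρ^K + Kρ^(K+1)] / [(1-ρ)(1-ρ^(K+1))]
L = 0.9710 × (1 - 4×0.91549861 + 3×0.88894915) / ((1 - 0.9710) × (1 - 0.88894915)) = 1.4632 cars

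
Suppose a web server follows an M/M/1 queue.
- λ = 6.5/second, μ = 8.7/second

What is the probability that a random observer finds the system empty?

ρ = λ/μ = 6.5/8.7 = 0.7471
P(0) = 1 - ρ = 1 - 0.7471 = 0.2529
The server is idle 25.29% of the time.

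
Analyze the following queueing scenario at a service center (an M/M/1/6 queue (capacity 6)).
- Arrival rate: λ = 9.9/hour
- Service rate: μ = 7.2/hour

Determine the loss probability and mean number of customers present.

ρ = λ/μ = 9.9/7.2 = 1.3750
P₀ = (1-ρ)/(1-ρ^(K+1)) = (1-1.3750)/(1-1.3750^7) = -0.3750/-8.2922 = 0.04522
P_K = P₀×ρ^K = 0.04522 × 1.3750^6 = 0.04522 × 6.7580 = 0.3056
Blocking probability P_6 = 0.3056 (30.56%)
L = ρ[1 - (K+1)ρ^K + Kρ^(K+1)] / [(1-ρ)(1-ρ^(K+1))]
L = 1.3750 × (1 - 7×6.75797 + 6×9.29221) / ((1 - 1.3750) × (1 - 9.29221)) = 4.1775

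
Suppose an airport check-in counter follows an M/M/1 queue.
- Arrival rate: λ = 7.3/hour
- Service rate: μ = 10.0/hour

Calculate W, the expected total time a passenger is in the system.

First, compute utilization: ρ = λ/μ = 7.3/10.0 = 0.7300
For M/M/1: W = 1/(μ-λ)
W = 1/(10.0-7.3) = 1/2.70
W = 0.3704 hours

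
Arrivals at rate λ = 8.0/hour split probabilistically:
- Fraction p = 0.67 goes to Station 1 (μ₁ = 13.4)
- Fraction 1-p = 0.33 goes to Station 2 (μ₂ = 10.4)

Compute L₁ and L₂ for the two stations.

Effective rates: λ₁ = 8.0×0.67 = 5.36, λ₂ = 8.0×0.33 = 2.64
Station 1: ρ₁ = 5.36/13.4 = 0.4000, L₁ = ρ₁/(1-ρ₁) = 0.4000/(1-0.4000) = 0.6667
Station 2: ρ₂ = 2.64/10.4 = 0.25385, L₂ = ρ₂/(1-ρ₂) = 0.25385/(1-0.25385) = 0.3402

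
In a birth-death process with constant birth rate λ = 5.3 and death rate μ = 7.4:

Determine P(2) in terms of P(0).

For constant rates: P(n)/P(0) = (λ/μ)^n
P(2)/P(0) = (5.3/7.4)^2 = 0.71622^2 = 0.5130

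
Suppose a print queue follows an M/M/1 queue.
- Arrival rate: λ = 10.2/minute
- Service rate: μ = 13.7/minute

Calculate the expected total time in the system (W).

First, compute utilization: ρ = λ/μ = 10.2/13.7 = 0.7445
For M/M/1: W = 1/(μ-λ)
W = 1/(13.7-10.2) = 1/3.50
W = 0.2857 minutes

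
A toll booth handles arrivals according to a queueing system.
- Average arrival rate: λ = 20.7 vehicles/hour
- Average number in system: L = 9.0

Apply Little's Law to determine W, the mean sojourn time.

Little's Law: L = λW, so W = L/λ
W = 9.0/20.7 = 0.4348 hours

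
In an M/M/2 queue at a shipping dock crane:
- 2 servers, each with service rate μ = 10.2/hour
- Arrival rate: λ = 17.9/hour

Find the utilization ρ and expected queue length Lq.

Traffic intensity: ρ = λ/(cμ) = 17.9/(2×10.2) = 0.8775
Since ρ = 0.8775 < 1, system is stable.
Offered load a = λ/μ = cρ = 17.9/10.2 = 1.7549
P₀ = [ Σₙ₌₀^1 aⁿ/n! + a^2/(2!(1-ρ)) ]⁻¹
Σ = a^0/0! + a^1/1! = 1.0000 + 1.7549 = 2.7549
a^2/(2!(1-ρ)) = 3.0797/(2 × 0.12255) = 12.5651
P₀ = 1/(2.7549 + 12.5651) = 0.06527
Lq = P₀·a^2·ρ / (2!(1-ρ)²) = 0.06527415 × 3.079681 × 0.8774510 / (2 × 0.01501826) = 5.8725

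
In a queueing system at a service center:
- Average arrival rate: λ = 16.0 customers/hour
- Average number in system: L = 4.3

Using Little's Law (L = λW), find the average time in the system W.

Little's Law: L = λW, so W = L/λ
W = 4.3/16.0 = 0.2687 hours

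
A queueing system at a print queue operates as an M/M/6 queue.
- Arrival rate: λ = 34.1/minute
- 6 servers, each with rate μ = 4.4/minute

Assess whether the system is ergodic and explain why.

Stability requires ρ = λ/(cμ) < 1
ρ = 34.1/(6 × 4.4) = 34.1/26.40 = 1.2917
Since 1.2917 ≥ 1, the system is UNSTABLE.
Need c > λ/μ = 34.1/4.4 = 7.75.
Minimum servers needed: c = 8.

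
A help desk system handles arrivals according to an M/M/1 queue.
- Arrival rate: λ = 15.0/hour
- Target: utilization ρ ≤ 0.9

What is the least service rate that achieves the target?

ρ = λ/μ, so μ = λ/ρ
μ ≥ 15.0/0.9 = 16.6667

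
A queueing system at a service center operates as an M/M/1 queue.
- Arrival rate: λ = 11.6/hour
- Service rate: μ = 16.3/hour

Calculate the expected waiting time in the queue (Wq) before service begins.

First, compute utilization: ρ = λ/μ = 11.6/16.3 = 0.7117
For M/M/1: Wq = λ/(μ(μ-λ))
Wq = 11.6/(16.3 × (16.3-11.6))
Wq = 11.6/(16.3 × 4.70)
Wq = 0.1514 hours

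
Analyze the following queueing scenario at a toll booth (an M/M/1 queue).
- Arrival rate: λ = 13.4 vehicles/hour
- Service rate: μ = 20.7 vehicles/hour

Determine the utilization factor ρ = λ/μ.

Server utilization: ρ = λ/μ
ρ = 13.4/20.7 = 0.6473
The server is busy 64.73% of the time.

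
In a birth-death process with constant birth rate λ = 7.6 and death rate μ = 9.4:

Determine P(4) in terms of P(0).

For constant rates: P(n)/P(0) = (λ/μ)^n
P(4)/P(0) = (7.6/9.4)^4 = 0.8085^4 = 0.4273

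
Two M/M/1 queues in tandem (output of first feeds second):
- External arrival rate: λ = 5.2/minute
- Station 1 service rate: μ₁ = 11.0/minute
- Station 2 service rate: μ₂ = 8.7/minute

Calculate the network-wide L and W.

By Jackson's theorem, each station behaves as independent M/M/1.
Station 1: ρ₁ = 5.2/11.0 = 0.4727, L₁ = ρ₁/(1-ρ₁) = λ/(μ₁-λ) = 5.2/5.80 = 0.8966
Station 2: ρ₂ = 5.2/8.7 = 0.5977, L₂ = ρ₂/(1-ρ₂) = λ/(μ₂-λ) = 5.2/3.50 = 1.4857
Total: L = L₁ + L₂ = 0.8966 + 1.4857 = 2.3823
W = L/λ = 2.3823/5.2 = 0.4581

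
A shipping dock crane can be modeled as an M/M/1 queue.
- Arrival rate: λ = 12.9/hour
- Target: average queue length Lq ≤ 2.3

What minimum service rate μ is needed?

For M/M/1: Lq = λ²/(μ(μ-λ))
Need Lq ≤ 2.3, i.e. μ(μ-λ) ≥ λ²/2.3
μ² - 12.9μ - 166.41/2.3 ≥ 0  →  μ² - 12.9μ - 72.35217 ≥ 0
Quadratic formula (positive root): μ = [λ + √(λ² + 4×72.35217)]/2
Discriminant: 166.41 + 4×72.35217 = 455.8187, √455.8187 = 21.3499
μ ≥ (12.9 + 21.3499)/2 = 17.1250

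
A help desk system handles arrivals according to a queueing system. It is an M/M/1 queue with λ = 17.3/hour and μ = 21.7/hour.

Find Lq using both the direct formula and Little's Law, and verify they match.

Method 1 (direct): Lq = λ²/(μ(μ-λ)) = 299.29/(21.7 × 4.40) = 3.1346

Method 2 (Little's Law):
W = 1/(μ-λ) = 1/4.40 = 0.22727
Wq = W - 1/μ = 0.22727 - 0.046083 = 0.18119
Lq = λWq = 17.3 × 0.18119 = 3.1346 ✔ (matches Method 1)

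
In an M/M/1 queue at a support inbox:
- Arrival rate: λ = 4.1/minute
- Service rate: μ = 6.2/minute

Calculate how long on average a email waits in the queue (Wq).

First, compute utilization: ρ = λ/μ = 4.1/6.2 = 0.6613
For M/M/1: Wq = λ/(μ(μ-λ))
Wq = 4.1/(6.2 × (6.2-4.1))
Wq = 4.1/(6.2 × 2.10)
Wq = 0.3149 minutes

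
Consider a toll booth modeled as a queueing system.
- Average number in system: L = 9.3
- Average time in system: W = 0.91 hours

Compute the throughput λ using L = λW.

Little's Law: L = λW, so λ = L/W
λ = 9.3/0.91 = 10.2198 vehicles/hour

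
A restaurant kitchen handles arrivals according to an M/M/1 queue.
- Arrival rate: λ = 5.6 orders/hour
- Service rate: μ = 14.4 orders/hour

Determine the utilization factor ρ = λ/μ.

Server utilization: ρ = λ/μ
ρ = 5.6/14.4 = 0.3889
The server is busy 38.89% of the time.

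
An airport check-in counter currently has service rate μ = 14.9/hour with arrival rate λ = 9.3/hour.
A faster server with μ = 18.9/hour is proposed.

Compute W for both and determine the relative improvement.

System 1: ρ₁ = 9.3/14.9 = 0.6242, W₁ = 1/(14.9-9.3) = 0.178571
System 2: ρ₂ = 9.3/18.9 = 0.4921, W₂ = 1/(18.9-9.3) = 0.104167
Improvement: (W₁-W₂)/W₁ = (0.178571-0.104167)/0.178571 = 41.67%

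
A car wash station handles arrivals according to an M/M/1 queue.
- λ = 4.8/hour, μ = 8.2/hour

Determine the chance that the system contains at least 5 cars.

ρ = λ/μ = 4.8/8.2 = 0.58537
P(N ≥ n) = ρⁿ
P(N ≥ 5) = 0.58537^5
P(N ≥ 5) = 0.06873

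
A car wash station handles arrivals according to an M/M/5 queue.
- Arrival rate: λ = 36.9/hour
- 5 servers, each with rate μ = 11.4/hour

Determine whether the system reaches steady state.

Stability requires ρ = λ/(cμ) < 1
ρ = 36.9/(5 × 11.4) = 36.9/57.00 = 0.6474
Since 0.6474 < 1, the system is STABLE.
The servers are busy 64.74% of the time.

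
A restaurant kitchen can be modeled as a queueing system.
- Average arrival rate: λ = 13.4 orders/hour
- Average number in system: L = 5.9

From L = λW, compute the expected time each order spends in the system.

Little's Law: L = λW, so W = L/λ
W = 5.9/13.4 = 0.4403 hours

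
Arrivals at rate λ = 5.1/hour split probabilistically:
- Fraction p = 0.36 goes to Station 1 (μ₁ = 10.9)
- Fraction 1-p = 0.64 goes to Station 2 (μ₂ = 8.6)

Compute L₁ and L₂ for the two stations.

Effective rates: λ₁ = 5.1×0.36 = 1.836, λ₂ = 5.1×0.64 = 3.264
Station 1: ρ₁ = 1.836/10.9 = 0.16844, L₁ = ρ₁/(1-ρ₁) = 0.16844/(1-0.16844) = 0.2026
Station 2: ρ₂ = 3.264/8.6 = 0.37953, L₂ = ρ₂/(1-ρ₂) = 0.37953/(1-0.37953) = 0.6117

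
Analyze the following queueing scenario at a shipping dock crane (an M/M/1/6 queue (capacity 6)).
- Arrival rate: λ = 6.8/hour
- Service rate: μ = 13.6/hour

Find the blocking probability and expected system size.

ρ = λ/μ = 6.8/13.6 = 0.5000
P₀ = (1-ρ)/(1-ρ^(K+1)) = (1-0.5000)/(1-0.5000^7) = 0.5000/0.9922 = 0.5039
P_K = P₀×ρ^K = 0.50394 × 0.5000^6 = 0.50394 × 0.015625 = 0.007874
Blocking probability P_6 = 0.007874 (0.79%)
L = ρ[1 - (K+1)ρ^K + Kρ^(K+1)] / [(1-ρ)(1-ρ^(K+1))]
L = 0.5000 × (1 - 7×0.01562 + 6×0.007812) / ((1 - 0.5000) × (1 - 0.007812)) = 0.9449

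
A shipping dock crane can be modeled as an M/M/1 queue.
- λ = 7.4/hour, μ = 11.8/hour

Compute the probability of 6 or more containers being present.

ρ = λ/μ = 7.4/11.8 = 0.62712
P(N ≥ n) = ρⁿ
P(N ≥ 6) = 0.62712^6
P(N ≥ 6) = 0.06083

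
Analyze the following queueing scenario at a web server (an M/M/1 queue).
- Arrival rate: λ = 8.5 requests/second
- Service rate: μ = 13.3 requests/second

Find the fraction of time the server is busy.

Server utilization: ρ = λ/μ
ρ = 8.5/13.3 = 0.6391
The server is busy 63.91% of the time.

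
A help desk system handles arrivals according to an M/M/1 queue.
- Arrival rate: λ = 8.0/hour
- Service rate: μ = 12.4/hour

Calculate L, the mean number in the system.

ρ = λ/μ = 8.0/12.4 = 0.6452
For M/M/1: L = λ/(μ-λ)
L = 8.0/(12.4-8.0) = 8.0/4.40
L = 1.8182 tickets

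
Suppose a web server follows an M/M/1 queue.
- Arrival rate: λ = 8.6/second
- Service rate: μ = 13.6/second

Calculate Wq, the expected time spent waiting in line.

First, compute utilization: ρ = λ/μ = 8.6/13.6 = 0.6324
For M/M/1: Wq = λ/(μ(μ-λ))
Wq = 8.6/(13.6 × (13.6-8.6))
Wq = 8.6/(13.6 × 5.00)
Wq = 0.1265 seconds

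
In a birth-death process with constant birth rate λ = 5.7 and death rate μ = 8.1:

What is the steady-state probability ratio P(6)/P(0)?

For constant rates: P(n)/P(0) = (λ/μ)^n
P(6)/P(0) = (5.7/8.1)^6 = 0.7037^6 = 0.1214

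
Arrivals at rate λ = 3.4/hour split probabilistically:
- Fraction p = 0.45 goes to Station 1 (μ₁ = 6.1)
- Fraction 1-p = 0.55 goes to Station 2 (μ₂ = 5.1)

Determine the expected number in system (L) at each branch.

Effective rates: λ₁ = 3.4×0.45 = 1.53, λ₂ = 3.4×0.55 = 1.87
Station 1: ρ₁ = 1.53/6.1 = 0.2508, L₁ = ρ₁/(1-ρ₁) = 0.2508/(1-0.2508) = 0.3348
Station 2: ρ₂ = 1.87/5.1 = 0.366667, L₂ = ρ₂/(1-ρ₂) = 0.366667/(1-0.366667) = 0.5789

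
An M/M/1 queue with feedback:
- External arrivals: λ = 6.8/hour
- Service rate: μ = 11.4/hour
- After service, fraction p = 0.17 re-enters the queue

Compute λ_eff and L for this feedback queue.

Effective arrival rate: λ_eff = λ/(1-p) = 6.8/(1-0.17) = 6.8/0.83 = 8.19277
ρ = λ_eff/μ = 8.19277/11.4 = 0.718664
L = ρ/(1-ρ) = 0.718664/(1-0.718664) = 2.5545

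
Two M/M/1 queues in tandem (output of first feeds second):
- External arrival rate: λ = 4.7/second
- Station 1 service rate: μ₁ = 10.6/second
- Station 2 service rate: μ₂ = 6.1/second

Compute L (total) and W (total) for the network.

By Jackson's theorem, each station behaves as independent M/M/1.
Station 1: ρ₁ = 4.7/10.6 = 0.4434, L₁ = ρ₁/(1-ρ₁) = λ/(μ₁-λ) = 4.7/5.90 = 0.7966102
Station 2: ρ₂ = 4.7/6.1 = 0.7705, L₂ = ρ₂/(1-ρ₂) = λ/(μ₂-λ) = 4.7/1.40 = 3.357143
Total: L = L₁ + L₂ = 0.7966102 + 3.357143 = 4.1538
W = L/λ = 4.1538/4.7 = 0.8838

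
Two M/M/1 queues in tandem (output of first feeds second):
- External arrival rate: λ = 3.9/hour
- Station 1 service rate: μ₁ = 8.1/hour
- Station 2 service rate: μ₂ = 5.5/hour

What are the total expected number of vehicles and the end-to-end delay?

By Jackson's theorem, each station behaves as independent M/M/1.
Station 1: ρ₁ = 3.9/8.1 = 0.4815, L₁ = ρ₁/(1-ρ₁) = λ/(μ₁-λ) = 3.9/4.20 = 0.9286
Station 2: ρ₂ = 3.9/5.5 = 0.7091, L₂ = ρ₂/(1-ρ₂) = λ/(μ₂-λ) = 3.9/1.60 = 2.4375
Total: L = L₁ + L₂ = 0.9286 + 2.4375 = 3.3661
W = L/λ = 3.3661/3.9 = 0.8631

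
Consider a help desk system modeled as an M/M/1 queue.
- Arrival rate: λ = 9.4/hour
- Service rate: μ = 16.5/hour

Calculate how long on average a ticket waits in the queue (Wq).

First, compute utilization: ρ = λ/μ = 9.4/16.5 = 0.5697
For M/M/1: Wq = λ/(μ(μ-λ))
Wq = 9.4/(16.5 × (16.5-9.4))
Wq = 9.4/(16.5 × 7.10)
Wq = 0.08024 hours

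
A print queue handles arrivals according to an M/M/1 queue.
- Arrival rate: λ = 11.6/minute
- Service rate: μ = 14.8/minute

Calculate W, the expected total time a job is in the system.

First, compute utilization: ρ = λ/μ = 11.6/14.8 = 0.7838
For M/M/1: W = 1/(μ-λ)
W = 1/(14.8-11.6) = 1/3.20
W = 0.3125 minutes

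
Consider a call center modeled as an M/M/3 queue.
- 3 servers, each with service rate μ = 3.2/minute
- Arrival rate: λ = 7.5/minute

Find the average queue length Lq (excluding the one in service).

Traffic intensity: ρ = λ/(cμ) = 7.5/(3×3.2) = 0.7812
Since ρ = 0.7812 < 1, system is stable.
Offered load a = λ/μ = cρ = 7.5/3.2 = 2.3438
P₀ = [ Σₙ₌₀^2 aⁿ/n! + a^3/(3!(1-ρ)) ]⁻¹
Σ = a^0/0! + a^1/1! + a^2/2! = 1.00000 + 2.34375 + 2.74658 = 6.0903
a^3/(3!(1-ρ)) = 12.8746/(6 × 0.21875) = 9.8092
P₀ = 1/(6.09033 + 9.80922) = 0.06289
Lq = P₀·a^3·ρ / (3!(1-ρ)²) = 0.062895 × 12.8746 × 0.78125 / (6 × 0.047852) = 2.2034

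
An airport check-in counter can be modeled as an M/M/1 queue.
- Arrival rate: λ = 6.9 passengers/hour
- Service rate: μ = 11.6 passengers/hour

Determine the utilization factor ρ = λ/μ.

Server utilization: ρ = λ/μ
ρ = 6.9/11.6 = 0.5948
The server is busy 59.48% of the time.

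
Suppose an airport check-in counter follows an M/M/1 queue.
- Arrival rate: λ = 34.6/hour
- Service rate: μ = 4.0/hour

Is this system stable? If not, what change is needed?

Stability requires ρ = λ/(cμ) < 1
ρ = 34.6/(1 × 4.0) = 34.6/4.00 = 8.6500
Since 8.6500 ≥ 1, the system is UNSTABLE.
Queue grows without bound. Need μ > λ = 34.6.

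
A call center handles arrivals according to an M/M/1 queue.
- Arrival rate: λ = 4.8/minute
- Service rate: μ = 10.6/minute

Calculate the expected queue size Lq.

ρ = λ/μ = 4.8/10.6 = 0.4528
For M/M/1: Lq = λ²/(μ(μ-λ))
Lq = 23.04/(10.6 × 5.80)
Lq = 0.3748 calls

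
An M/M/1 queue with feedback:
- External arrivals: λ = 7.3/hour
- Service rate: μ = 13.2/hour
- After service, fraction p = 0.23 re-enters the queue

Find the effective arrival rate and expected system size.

Effective arrival rate: λ_eff = λ/(1-p) = 7.3/(1-0.23) = 7.3/0.77 = 9.4805
ρ = λ_eff/μ = 9.4805/13.2 = 0.71822
L = ρ/(1-ρ) = 0.71822/(1-0.71822) = 2.5489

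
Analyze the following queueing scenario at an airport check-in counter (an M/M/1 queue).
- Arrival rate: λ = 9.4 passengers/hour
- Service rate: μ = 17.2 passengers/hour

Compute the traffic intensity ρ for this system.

Server utilization: ρ = λ/μ
ρ = 9.4/17.2 = 0.5465
The server is busy 54.65% of the time.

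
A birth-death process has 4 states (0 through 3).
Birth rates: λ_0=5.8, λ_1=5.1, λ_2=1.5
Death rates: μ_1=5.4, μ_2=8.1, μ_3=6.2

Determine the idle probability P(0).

Ratios P(n)/P(0) = (λ₀···λₙ₋₁)/(μ₁···μₙ):
P(1)/P(0) = (5.8)/(5.4) = 1.0741
P(2)/P(0) = (5.8×5.1)/(5.4×8.1) = 0.6763
P(3)/P(0) = (5.8×5.1×1.5)/(5.4×8.1×6.2) = 0.1636

Normalization: ∑ P(n) = 1
P(0) × (1.0000 + 1.0741 + 0.6763 + 0.1636) = 1
P(0) × 2.9140 = 1
P(0) = 1/2.9140 = 0.3432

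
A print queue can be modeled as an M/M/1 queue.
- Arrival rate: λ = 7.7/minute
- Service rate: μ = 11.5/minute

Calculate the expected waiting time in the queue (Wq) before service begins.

First, compute utilization: ρ = λ/μ = 7.7/11.5 = 0.6696
For M/M/1: Wq = λ/(μ(μ-λ))
Wq = 7.7/(11.5 × (11.5-7.7))
Wq = 7.7/(11.5 × 3.80)
Wq = 0.1762 minutes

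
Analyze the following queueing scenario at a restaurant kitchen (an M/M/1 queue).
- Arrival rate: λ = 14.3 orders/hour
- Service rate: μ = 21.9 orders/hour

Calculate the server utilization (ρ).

Server utilization: ρ = λ/μ
ρ = 14.3/21.9 = 0.6530
The server is busy 65.30% of the time.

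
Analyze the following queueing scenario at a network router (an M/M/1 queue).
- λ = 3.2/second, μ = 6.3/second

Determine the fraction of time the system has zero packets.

ρ = λ/μ = 3.2/6.3 = 0.5079
P(0) = 1 - ρ = 1 - 0.5079 = 0.4921
The server is idle 49.21% of the time.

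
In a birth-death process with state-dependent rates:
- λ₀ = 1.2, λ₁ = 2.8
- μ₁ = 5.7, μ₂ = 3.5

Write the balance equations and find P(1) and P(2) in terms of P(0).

Balance equations:
State 0: λ₀P₀ = μ₁P₁ → P₁ = (λ₀/μ₁)P₀ = (1.2/5.7)P₀ = 0.2105P₀
State 1: P₂ = (λ₀λ₁)/(μ₁μ₂)P₀ = (1.2×2.8)/(5.7×3.5)P₀ = 0.1684P₀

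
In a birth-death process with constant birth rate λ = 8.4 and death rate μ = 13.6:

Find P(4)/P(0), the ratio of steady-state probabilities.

For constant rates: P(n)/P(0) = (λ/μ)^n
P(4)/P(0) = (8.4/13.6)^4 = 0.6176^4 = 0.1455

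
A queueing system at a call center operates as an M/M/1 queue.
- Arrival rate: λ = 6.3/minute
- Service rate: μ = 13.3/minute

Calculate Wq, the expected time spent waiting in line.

First, compute utilization: ρ = λ/μ = 6.3/13.3 = 0.4737
For M/M/1: Wq = λ/(μ(μ-λ))
Wq = 6.3/(13.3 × (13.3-6.3))
Wq = 6.3/(13.3 × 7.00)
Wq = 0.06767 minutes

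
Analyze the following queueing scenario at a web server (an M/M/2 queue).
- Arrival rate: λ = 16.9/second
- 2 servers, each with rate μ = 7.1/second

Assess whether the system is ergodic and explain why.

Stability requires ρ = λ/(cμ) < 1
ρ = 16.9/(2 × 7.1) = 16.9/14.20 = 1.1901
Since 1.1901 ≥ 1, the system is UNSTABLE.
Need c > λ/μ = 16.9/7.1 = 2.38.
Minimum servers needed: c = 3.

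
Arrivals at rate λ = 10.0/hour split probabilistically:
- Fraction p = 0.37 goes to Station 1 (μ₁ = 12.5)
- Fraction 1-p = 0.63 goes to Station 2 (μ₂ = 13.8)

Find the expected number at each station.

Effective rates: λ₁ = 10.0×0.37 = 3.7, λ₂ = 10.0×0.63 = 6.3
Station 1: ρ₁ = 3.7/12.5 = 0.2960, L₁ = ρ₁/(1-ρ₁) = 0.2960/(1-0.2960) = 0.4205
Station 2: ρ₂ = 6.3/13.8 = 0.45652, L₂ = ρ₂/(1-ρ₂) = 0.45652/(1-0.45652) = 0.8400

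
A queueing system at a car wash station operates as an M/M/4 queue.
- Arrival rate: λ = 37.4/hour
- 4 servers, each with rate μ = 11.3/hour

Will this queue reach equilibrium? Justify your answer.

Stability requires ρ = λ/(cμ) < 1
ρ = 37.4/(4 × 11.3) = 37.4/45.20 = 0.8274
Since 0.8274 < 1, the system is STABLE.
The servers are busy 82.74% of the time.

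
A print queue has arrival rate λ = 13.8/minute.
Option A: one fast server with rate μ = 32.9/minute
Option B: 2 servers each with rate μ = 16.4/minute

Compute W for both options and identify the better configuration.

Option A: single server μ = 32.9 (M/M/1)
  ρ_A = 13.8/32.9 = 0.4195
  W_A = 1/(μ-λ) = 1/(32.9-13.8) = 1/19.10 = 0.05236

Option B: 2 servers μ = 16.4 (M/M/2)
  ρ_B = λ/(cμ) = 13.8/(2×16.4) = 0.4207
  Offered load a = λ/μ = cρ = 13.8/16.4 = 0.8415
  P₀ = [ Σₙ₌₀^1 aⁿ/n! + a^2/(2!(1-ρ)) ]⁻¹
  Σ = a^0/0! + a^1/1! = 1.0000 + 0.8415 = 1.8415
  a^2/(2!(1-ρ)) = 0.7081/(2 × 0.5793) = 0.6112
  P₀ = 1/(1.8415 + 0.6112) = 0.4077
  Lq = P₀·a^2·ρ / (2!(1-ρ)²) = 0.40773 × 0.70806 × 0.42073 / (2 × 0.33555) = 0.1810
  Wq_B = Lq/λ = 0.18099/13.8 = 0.013115
  W_B = Wq_B + 1/μ = 0.013115 + 0.060976 = 0.07409

Since W_A = 0.05236 < W_B = 0.07409, Option A (single fast server) has the shorter time in system.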